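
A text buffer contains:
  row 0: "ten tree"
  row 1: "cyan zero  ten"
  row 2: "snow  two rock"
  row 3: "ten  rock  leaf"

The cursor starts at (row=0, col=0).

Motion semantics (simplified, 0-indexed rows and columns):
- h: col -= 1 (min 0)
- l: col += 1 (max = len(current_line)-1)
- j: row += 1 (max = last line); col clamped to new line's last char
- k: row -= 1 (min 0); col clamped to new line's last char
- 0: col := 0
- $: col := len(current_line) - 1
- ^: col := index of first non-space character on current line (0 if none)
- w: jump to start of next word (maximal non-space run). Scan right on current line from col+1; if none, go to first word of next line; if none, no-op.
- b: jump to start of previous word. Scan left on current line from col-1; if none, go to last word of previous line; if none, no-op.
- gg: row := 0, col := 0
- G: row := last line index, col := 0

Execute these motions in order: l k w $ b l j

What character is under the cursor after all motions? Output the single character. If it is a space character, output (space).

Answer: z

Derivation:
After 1 (l): row=0 col=1 char='e'
After 2 (k): row=0 col=1 char='e'
After 3 (w): row=0 col=4 char='t'
After 4 ($): row=0 col=7 char='e'
After 5 (b): row=0 col=4 char='t'
After 6 (l): row=0 col=5 char='r'
After 7 (j): row=1 col=5 char='z'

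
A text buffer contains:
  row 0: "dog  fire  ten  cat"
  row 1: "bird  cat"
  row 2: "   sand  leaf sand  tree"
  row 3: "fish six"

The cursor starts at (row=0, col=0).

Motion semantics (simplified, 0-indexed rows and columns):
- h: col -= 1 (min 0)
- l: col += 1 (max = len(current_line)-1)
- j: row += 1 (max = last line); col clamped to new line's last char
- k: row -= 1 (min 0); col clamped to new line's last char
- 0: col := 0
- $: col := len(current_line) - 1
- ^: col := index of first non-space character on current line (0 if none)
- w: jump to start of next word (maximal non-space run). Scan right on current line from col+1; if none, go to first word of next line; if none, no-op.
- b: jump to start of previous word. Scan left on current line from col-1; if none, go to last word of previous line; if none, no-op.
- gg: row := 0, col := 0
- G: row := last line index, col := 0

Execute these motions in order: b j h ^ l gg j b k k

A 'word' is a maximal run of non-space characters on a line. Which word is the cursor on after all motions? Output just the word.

Answer: cat

Derivation:
After 1 (b): row=0 col=0 char='d'
After 2 (j): row=1 col=0 char='b'
After 3 (h): row=1 col=0 char='b'
After 4 (^): row=1 col=0 char='b'
After 5 (l): row=1 col=1 char='i'
After 6 (gg): row=0 col=0 char='d'
After 7 (j): row=1 col=0 char='b'
After 8 (b): row=0 col=16 char='c'
After 9 (k): row=0 col=16 char='c'
After 10 (k): row=0 col=16 char='c'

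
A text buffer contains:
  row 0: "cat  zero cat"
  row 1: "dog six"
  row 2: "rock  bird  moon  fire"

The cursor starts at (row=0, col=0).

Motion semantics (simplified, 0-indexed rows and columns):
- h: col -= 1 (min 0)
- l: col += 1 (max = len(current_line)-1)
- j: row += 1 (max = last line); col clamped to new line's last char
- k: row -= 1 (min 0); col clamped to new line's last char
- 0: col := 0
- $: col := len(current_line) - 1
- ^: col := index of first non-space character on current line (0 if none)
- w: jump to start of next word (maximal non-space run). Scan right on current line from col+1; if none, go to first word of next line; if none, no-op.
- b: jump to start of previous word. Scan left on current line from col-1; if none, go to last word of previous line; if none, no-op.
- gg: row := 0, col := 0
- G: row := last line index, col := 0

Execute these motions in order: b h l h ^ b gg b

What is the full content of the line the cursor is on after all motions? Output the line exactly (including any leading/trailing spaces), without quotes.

Answer: cat  zero cat

Derivation:
After 1 (b): row=0 col=0 char='c'
After 2 (h): row=0 col=0 char='c'
After 3 (l): row=0 col=1 char='a'
After 4 (h): row=0 col=0 char='c'
After 5 (^): row=0 col=0 char='c'
After 6 (b): row=0 col=0 char='c'
After 7 (gg): row=0 col=0 char='c'
After 8 (b): row=0 col=0 char='c'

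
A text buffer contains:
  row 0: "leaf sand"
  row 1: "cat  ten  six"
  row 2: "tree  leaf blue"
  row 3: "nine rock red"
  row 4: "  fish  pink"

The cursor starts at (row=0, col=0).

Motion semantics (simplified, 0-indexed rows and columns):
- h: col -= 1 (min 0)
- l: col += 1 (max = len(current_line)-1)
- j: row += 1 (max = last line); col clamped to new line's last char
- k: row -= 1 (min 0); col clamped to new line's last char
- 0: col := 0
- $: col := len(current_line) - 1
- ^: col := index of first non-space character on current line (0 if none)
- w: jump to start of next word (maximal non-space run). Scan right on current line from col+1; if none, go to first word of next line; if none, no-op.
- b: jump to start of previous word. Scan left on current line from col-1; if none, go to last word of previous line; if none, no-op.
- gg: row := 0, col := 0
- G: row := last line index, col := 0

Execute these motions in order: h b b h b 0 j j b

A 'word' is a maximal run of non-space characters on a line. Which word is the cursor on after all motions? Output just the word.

After 1 (h): row=0 col=0 char='l'
After 2 (b): row=0 col=0 char='l'
After 3 (b): row=0 col=0 char='l'
After 4 (h): row=0 col=0 char='l'
After 5 (b): row=0 col=0 char='l'
After 6 (0): row=0 col=0 char='l'
After 7 (j): row=1 col=0 char='c'
After 8 (j): row=2 col=0 char='t'
After 9 (b): row=1 col=10 char='s'

Answer: six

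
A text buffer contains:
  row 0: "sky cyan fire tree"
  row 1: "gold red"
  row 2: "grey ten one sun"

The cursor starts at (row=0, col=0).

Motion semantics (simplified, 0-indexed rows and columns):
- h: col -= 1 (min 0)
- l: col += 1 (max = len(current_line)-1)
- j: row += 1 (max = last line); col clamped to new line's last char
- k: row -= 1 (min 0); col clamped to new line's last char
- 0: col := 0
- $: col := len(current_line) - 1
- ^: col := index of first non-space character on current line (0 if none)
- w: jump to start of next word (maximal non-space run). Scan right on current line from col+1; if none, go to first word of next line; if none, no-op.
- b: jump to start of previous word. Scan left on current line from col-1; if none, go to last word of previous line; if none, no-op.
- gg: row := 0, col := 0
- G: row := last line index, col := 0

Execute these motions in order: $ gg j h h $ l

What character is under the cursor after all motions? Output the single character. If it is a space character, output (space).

After 1 ($): row=0 col=17 char='e'
After 2 (gg): row=0 col=0 char='s'
After 3 (j): row=1 col=0 char='g'
After 4 (h): row=1 col=0 char='g'
After 5 (h): row=1 col=0 char='g'
After 6 ($): row=1 col=7 char='d'
After 7 (l): row=1 col=7 char='d'

Answer: d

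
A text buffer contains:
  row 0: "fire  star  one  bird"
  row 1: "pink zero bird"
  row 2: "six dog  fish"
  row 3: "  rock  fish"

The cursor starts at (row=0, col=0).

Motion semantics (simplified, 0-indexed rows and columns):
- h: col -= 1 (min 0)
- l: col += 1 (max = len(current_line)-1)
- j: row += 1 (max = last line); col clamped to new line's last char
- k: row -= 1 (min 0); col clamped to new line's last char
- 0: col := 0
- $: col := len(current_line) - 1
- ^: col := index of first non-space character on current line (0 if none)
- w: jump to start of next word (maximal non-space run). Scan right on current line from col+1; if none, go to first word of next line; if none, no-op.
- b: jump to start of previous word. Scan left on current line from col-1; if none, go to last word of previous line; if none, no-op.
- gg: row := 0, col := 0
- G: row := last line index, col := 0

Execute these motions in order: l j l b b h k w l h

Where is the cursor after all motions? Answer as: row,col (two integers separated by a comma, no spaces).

After 1 (l): row=0 col=1 char='i'
After 2 (j): row=1 col=1 char='i'
After 3 (l): row=1 col=2 char='n'
After 4 (b): row=1 col=0 char='p'
After 5 (b): row=0 col=17 char='b'
After 6 (h): row=0 col=16 char='_'
After 7 (k): row=0 col=16 char='_'
After 8 (w): row=0 col=17 char='b'
After 9 (l): row=0 col=18 char='i'
After 10 (h): row=0 col=17 char='b'

Answer: 0,17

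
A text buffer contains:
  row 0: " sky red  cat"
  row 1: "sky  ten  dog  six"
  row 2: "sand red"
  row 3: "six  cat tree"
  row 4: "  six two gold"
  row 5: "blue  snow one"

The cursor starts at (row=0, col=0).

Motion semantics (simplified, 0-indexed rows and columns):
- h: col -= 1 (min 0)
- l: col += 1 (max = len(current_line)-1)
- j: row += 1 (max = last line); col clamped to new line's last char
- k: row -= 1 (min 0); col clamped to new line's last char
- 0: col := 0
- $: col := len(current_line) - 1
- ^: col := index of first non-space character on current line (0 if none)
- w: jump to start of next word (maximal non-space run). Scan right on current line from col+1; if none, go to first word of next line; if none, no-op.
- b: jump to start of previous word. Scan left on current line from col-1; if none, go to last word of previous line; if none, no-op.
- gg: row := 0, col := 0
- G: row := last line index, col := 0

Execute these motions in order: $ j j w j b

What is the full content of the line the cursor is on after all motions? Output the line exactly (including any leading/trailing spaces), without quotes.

Answer: six  cat tree

Derivation:
After 1 ($): row=0 col=12 char='t'
After 2 (j): row=1 col=12 char='g'
After 3 (j): row=2 col=7 char='d'
After 4 (w): row=3 col=0 char='s'
After 5 (j): row=4 col=0 char='_'
After 6 (b): row=3 col=9 char='t'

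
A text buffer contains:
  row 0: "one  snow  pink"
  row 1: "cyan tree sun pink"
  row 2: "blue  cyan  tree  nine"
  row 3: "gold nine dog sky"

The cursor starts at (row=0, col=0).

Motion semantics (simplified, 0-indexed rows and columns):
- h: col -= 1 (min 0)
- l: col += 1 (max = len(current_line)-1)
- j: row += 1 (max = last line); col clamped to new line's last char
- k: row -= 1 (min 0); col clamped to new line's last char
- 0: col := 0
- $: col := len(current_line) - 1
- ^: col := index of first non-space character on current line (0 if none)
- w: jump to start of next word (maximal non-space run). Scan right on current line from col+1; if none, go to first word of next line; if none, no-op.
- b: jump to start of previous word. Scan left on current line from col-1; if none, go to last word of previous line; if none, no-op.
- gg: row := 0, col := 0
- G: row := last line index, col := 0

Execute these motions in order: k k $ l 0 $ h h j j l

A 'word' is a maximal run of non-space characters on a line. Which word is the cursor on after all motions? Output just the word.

Answer: tree

Derivation:
After 1 (k): row=0 col=0 char='o'
After 2 (k): row=0 col=0 char='o'
After 3 ($): row=0 col=14 char='k'
After 4 (l): row=0 col=14 char='k'
After 5 (0): row=0 col=0 char='o'
After 6 ($): row=0 col=14 char='k'
After 7 (h): row=0 col=13 char='n'
After 8 (h): row=0 col=12 char='i'
After 9 (j): row=1 col=12 char='n'
After 10 (j): row=2 col=12 char='t'
After 11 (l): row=2 col=13 char='r'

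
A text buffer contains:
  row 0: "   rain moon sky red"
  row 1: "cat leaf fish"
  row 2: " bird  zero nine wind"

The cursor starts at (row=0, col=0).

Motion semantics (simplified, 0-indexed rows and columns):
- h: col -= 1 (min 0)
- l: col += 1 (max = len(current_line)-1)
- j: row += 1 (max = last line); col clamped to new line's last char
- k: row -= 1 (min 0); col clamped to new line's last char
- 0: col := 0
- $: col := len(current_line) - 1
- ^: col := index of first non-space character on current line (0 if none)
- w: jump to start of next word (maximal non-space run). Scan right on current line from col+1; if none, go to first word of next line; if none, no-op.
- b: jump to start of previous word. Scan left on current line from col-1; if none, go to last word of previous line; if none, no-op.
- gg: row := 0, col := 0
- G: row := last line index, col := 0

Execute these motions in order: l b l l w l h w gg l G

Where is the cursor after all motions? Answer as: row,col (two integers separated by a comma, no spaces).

After 1 (l): row=0 col=1 char='_'
After 2 (b): row=0 col=1 char='_'
After 3 (l): row=0 col=2 char='_'
After 4 (l): row=0 col=3 char='r'
After 5 (w): row=0 col=8 char='m'
After 6 (l): row=0 col=9 char='o'
After 7 (h): row=0 col=8 char='m'
After 8 (w): row=0 col=13 char='s'
After 9 (gg): row=0 col=0 char='_'
After 10 (l): row=0 col=1 char='_'
After 11 (G): row=2 col=0 char='_'

Answer: 2,0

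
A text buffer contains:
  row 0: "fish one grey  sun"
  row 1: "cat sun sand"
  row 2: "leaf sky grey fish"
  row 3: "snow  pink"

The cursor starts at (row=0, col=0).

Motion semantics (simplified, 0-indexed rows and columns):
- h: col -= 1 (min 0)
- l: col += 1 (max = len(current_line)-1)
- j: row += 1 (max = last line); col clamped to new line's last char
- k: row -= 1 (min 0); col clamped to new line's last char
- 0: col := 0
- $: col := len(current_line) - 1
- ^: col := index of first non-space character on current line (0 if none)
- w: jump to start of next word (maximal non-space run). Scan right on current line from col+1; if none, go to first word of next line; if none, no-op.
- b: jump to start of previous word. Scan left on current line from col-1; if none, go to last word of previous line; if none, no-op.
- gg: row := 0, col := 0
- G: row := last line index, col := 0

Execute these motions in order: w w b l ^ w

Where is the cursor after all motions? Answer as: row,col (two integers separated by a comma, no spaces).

After 1 (w): row=0 col=5 char='o'
After 2 (w): row=0 col=9 char='g'
After 3 (b): row=0 col=5 char='o'
After 4 (l): row=0 col=6 char='n'
After 5 (^): row=0 col=0 char='f'
After 6 (w): row=0 col=5 char='o'

Answer: 0,5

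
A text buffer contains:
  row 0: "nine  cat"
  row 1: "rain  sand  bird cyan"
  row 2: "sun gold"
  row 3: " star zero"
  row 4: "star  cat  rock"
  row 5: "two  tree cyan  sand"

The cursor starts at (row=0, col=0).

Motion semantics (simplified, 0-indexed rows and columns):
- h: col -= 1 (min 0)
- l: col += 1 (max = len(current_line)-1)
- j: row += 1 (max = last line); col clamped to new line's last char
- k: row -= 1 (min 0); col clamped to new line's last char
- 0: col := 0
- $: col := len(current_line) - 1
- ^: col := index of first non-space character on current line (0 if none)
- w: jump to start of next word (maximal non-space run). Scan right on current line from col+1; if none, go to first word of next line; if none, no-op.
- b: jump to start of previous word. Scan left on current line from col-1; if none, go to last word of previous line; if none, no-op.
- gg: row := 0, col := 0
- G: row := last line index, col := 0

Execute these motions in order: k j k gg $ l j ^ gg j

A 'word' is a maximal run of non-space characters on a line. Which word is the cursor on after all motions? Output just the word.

After 1 (k): row=0 col=0 char='n'
After 2 (j): row=1 col=0 char='r'
After 3 (k): row=0 col=0 char='n'
After 4 (gg): row=0 col=0 char='n'
After 5 ($): row=0 col=8 char='t'
After 6 (l): row=0 col=8 char='t'
After 7 (j): row=1 col=8 char='n'
After 8 (^): row=1 col=0 char='r'
After 9 (gg): row=0 col=0 char='n'
After 10 (j): row=1 col=0 char='r'

Answer: rain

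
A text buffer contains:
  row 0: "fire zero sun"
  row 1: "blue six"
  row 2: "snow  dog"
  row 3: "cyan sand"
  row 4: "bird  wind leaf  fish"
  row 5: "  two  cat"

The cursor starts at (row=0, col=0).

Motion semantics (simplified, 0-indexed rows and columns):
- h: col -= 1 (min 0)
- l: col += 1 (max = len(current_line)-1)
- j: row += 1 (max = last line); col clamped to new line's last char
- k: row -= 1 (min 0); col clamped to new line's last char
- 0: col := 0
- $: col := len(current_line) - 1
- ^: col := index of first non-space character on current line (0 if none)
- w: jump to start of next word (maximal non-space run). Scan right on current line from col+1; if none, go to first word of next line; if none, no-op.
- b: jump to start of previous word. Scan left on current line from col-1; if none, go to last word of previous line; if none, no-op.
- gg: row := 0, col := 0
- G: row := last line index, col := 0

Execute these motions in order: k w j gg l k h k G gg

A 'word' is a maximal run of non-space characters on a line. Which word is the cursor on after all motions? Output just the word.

Answer: fire

Derivation:
After 1 (k): row=0 col=0 char='f'
After 2 (w): row=0 col=5 char='z'
After 3 (j): row=1 col=5 char='s'
After 4 (gg): row=0 col=0 char='f'
After 5 (l): row=0 col=1 char='i'
After 6 (k): row=0 col=1 char='i'
After 7 (h): row=0 col=0 char='f'
After 8 (k): row=0 col=0 char='f'
After 9 (G): row=5 col=0 char='_'
After 10 (gg): row=0 col=0 char='f'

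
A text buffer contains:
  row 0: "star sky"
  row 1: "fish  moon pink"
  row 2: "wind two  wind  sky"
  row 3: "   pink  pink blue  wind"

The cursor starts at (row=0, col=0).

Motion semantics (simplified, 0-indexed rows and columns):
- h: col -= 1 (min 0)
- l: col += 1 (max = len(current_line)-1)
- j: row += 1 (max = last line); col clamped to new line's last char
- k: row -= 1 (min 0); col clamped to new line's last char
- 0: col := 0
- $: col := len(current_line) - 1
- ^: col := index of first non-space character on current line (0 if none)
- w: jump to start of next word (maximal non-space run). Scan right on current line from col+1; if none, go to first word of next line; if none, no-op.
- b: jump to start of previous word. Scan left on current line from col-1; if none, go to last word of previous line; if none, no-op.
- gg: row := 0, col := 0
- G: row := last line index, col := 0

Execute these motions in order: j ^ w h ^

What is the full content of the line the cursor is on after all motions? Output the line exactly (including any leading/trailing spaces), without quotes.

After 1 (j): row=1 col=0 char='f'
After 2 (^): row=1 col=0 char='f'
After 3 (w): row=1 col=6 char='m'
After 4 (h): row=1 col=5 char='_'
After 5 (^): row=1 col=0 char='f'

Answer: fish  moon pink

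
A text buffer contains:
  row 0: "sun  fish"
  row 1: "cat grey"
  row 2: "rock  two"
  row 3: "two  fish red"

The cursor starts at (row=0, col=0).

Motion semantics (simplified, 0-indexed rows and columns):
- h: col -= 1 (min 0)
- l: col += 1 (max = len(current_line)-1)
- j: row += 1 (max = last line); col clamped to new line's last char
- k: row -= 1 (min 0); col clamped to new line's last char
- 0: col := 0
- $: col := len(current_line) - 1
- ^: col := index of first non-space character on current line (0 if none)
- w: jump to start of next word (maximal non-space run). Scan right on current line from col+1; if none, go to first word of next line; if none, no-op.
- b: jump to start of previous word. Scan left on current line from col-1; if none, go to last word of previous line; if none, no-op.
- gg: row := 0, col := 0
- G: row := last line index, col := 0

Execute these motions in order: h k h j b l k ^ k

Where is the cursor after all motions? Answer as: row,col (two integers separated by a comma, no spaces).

After 1 (h): row=0 col=0 char='s'
After 2 (k): row=0 col=0 char='s'
After 3 (h): row=0 col=0 char='s'
After 4 (j): row=1 col=0 char='c'
After 5 (b): row=0 col=5 char='f'
After 6 (l): row=0 col=6 char='i'
After 7 (k): row=0 col=6 char='i'
After 8 (^): row=0 col=0 char='s'
After 9 (k): row=0 col=0 char='s'

Answer: 0,0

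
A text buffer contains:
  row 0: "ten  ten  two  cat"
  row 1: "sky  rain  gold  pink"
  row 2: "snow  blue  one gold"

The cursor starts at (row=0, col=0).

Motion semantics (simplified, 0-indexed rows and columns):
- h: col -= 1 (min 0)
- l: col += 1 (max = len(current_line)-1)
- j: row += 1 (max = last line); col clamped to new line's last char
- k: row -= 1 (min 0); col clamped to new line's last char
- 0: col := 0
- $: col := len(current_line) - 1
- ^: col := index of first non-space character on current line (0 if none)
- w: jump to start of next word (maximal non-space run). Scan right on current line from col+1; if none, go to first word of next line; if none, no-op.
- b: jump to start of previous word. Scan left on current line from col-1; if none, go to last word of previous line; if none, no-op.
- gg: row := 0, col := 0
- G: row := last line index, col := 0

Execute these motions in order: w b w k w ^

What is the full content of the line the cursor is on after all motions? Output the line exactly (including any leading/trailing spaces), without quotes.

Answer: ten  ten  two  cat

Derivation:
After 1 (w): row=0 col=5 char='t'
After 2 (b): row=0 col=0 char='t'
After 3 (w): row=0 col=5 char='t'
After 4 (k): row=0 col=5 char='t'
After 5 (w): row=0 col=10 char='t'
After 6 (^): row=0 col=0 char='t'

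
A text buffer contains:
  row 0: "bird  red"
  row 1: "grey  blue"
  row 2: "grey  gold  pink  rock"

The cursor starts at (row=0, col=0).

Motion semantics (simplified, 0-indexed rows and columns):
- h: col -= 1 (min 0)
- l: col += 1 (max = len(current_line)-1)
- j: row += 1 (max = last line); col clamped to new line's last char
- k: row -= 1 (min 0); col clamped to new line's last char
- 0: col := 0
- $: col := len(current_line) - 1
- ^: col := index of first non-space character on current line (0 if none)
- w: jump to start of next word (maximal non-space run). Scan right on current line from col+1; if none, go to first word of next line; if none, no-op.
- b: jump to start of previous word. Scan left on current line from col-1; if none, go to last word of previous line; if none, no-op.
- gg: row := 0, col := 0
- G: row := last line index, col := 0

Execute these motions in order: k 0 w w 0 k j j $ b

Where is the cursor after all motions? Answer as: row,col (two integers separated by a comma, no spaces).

After 1 (k): row=0 col=0 char='b'
After 2 (0): row=0 col=0 char='b'
After 3 (w): row=0 col=6 char='r'
After 4 (w): row=1 col=0 char='g'
After 5 (0): row=1 col=0 char='g'
After 6 (k): row=0 col=0 char='b'
After 7 (j): row=1 col=0 char='g'
After 8 (j): row=2 col=0 char='g'
After 9 ($): row=2 col=21 char='k'
After 10 (b): row=2 col=18 char='r'

Answer: 2,18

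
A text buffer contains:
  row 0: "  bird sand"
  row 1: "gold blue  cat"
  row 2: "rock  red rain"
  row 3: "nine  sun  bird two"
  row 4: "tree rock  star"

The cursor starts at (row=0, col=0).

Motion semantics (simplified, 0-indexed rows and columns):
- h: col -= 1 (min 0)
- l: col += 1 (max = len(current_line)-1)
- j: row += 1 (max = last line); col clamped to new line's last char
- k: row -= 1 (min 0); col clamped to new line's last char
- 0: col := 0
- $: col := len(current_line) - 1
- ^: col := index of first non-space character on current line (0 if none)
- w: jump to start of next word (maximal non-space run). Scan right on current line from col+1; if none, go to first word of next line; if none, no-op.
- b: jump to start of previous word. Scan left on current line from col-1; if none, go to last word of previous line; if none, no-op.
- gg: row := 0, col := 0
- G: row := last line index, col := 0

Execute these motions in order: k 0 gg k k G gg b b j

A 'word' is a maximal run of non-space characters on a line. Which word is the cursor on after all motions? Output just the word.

After 1 (k): row=0 col=0 char='_'
After 2 (0): row=0 col=0 char='_'
After 3 (gg): row=0 col=0 char='_'
After 4 (k): row=0 col=0 char='_'
After 5 (k): row=0 col=0 char='_'
After 6 (G): row=4 col=0 char='t'
After 7 (gg): row=0 col=0 char='_'
After 8 (b): row=0 col=0 char='_'
After 9 (b): row=0 col=0 char='_'
After 10 (j): row=1 col=0 char='g'

Answer: gold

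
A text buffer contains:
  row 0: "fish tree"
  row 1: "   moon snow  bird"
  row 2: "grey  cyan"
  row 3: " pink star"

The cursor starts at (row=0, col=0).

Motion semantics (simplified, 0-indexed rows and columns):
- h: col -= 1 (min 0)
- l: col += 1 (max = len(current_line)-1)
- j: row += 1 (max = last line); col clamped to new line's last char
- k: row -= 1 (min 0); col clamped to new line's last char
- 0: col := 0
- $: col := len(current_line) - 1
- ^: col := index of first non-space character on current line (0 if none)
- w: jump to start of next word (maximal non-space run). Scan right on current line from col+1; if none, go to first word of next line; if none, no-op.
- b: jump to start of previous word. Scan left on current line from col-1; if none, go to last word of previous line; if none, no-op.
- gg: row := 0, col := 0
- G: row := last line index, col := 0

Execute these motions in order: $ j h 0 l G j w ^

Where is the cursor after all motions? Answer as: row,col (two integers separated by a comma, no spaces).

Answer: 3,1

Derivation:
After 1 ($): row=0 col=8 char='e'
After 2 (j): row=1 col=8 char='s'
After 3 (h): row=1 col=7 char='_'
After 4 (0): row=1 col=0 char='_'
After 5 (l): row=1 col=1 char='_'
After 6 (G): row=3 col=0 char='_'
After 7 (j): row=3 col=0 char='_'
After 8 (w): row=3 col=1 char='p'
After 9 (^): row=3 col=1 char='p'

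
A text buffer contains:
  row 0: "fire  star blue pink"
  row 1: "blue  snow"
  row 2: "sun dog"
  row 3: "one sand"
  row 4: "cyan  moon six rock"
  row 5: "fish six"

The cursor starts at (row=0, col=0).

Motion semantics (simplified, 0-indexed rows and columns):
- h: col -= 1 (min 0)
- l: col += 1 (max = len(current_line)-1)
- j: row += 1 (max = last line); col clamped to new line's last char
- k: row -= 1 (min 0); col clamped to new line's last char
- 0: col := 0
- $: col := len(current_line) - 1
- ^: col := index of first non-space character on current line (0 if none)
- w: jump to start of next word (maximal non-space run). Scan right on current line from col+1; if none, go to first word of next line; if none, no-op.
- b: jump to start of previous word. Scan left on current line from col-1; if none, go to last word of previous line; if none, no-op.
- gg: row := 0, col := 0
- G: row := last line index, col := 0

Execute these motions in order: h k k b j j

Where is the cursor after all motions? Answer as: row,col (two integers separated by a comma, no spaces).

After 1 (h): row=0 col=0 char='f'
After 2 (k): row=0 col=0 char='f'
After 3 (k): row=0 col=0 char='f'
After 4 (b): row=0 col=0 char='f'
After 5 (j): row=1 col=0 char='b'
After 6 (j): row=2 col=0 char='s'

Answer: 2,0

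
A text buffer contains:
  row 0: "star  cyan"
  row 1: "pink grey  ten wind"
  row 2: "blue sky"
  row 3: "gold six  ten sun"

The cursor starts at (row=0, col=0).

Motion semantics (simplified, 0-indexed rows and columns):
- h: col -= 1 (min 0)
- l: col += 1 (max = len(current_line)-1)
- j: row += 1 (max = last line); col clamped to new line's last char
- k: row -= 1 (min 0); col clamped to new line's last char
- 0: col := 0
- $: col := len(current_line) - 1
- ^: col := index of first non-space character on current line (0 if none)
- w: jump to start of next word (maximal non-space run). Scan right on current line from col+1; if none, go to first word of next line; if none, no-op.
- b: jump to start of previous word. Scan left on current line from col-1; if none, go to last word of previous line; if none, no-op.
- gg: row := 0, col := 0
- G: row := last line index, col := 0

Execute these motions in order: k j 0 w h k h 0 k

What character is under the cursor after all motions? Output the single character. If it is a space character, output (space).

After 1 (k): row=0 col=0 char='s'
After 2 (j): row=1 col=0 char='p'
After 3 (0): row=1 col=0 char='p'
After 4 (w): row=1 col=5 char='g'
After 5 (h): row=1 col=4 char='_'
After 6 (k): row=0 col=4 char='_'
After 7 (h): row=0 col=3 char='r'
After 8 (0): row=0 col=0 char='s'
After 9 (k): row=0 col=0 char='s'

Answer: s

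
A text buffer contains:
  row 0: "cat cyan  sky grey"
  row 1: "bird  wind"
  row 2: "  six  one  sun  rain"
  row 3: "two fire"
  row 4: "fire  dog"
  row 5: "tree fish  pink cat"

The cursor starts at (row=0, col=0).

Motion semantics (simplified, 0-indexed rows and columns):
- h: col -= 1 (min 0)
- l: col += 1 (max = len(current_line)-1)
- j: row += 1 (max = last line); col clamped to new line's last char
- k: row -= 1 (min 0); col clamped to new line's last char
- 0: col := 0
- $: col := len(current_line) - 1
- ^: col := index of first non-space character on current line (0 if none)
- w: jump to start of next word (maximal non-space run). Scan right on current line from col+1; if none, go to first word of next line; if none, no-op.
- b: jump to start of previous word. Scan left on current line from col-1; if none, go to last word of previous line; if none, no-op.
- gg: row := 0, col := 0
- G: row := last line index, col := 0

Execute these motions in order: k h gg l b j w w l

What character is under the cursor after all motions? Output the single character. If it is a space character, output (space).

After 1 (k): row=0 col=0 char='c'
After 2 (h): row=0 col=0 char='c'
After 3 (gg): row=0 col=0 char='c'
After 4 (l): row=0 col=1 char='a'
After 5 (b): row=0 col=0 char='c'
After 6 (j): row=1 col=0 char='b'
After 7 (w): row=1 col=6 char='w'
After 8 (w): row=2 col=2 char='s'
After 9 (l): row=2 col=3 char='i'

Answer: i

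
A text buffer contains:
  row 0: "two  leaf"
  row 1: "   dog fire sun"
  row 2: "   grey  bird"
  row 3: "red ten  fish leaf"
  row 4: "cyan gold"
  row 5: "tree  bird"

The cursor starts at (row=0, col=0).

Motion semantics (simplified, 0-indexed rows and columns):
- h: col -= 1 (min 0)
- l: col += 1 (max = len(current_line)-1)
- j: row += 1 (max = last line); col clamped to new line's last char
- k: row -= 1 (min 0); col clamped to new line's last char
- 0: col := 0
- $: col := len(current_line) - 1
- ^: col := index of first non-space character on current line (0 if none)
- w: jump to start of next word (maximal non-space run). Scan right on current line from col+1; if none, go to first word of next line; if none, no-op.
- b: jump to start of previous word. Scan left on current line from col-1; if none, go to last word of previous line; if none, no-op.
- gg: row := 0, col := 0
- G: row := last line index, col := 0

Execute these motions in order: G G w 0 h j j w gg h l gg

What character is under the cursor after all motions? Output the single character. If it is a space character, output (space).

Answer: t

Derivation:
After 1 (G): row=5 col=0 char='t'
After 2 (G): row=5 col=0 char='t'
After 3 (w): row=5 col=6 char='b'
After 4 (0): row=5 col=0 char='t'
After 5 (h): row=5 col=0 char='t'
After 6 (j): row=5 col=0 char='t'
After 7 (j): row=5 col=0 char='t'
After 8 (w): row=5 col=6 char='b'
After 9 (gg): row=0 col=0 char='t'
After 10 (h): row=0 col=0 char='t'
After 11 (l): row=0 col=1 char='w'
After 12 (gg): row=0 col=0 char='t'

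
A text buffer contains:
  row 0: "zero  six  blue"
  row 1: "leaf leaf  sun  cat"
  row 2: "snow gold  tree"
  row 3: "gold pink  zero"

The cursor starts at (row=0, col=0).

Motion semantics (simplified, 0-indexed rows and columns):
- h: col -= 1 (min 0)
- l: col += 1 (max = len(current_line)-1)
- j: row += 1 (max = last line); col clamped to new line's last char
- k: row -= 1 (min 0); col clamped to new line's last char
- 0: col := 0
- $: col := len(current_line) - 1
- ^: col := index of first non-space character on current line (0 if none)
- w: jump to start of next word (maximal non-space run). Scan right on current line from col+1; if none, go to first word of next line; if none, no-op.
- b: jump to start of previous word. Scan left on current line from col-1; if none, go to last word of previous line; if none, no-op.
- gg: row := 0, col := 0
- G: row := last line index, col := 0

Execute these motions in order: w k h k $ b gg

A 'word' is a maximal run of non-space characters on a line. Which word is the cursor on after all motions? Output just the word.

Answer: zero

Derivation:
After 1 (w): row=0 col=6 char='s'
After 2 (k): row=0 col=6 char='s'
After 3 (h): row=0 col=5 char='_'
After 4 (k): row=0 col=5 char='_'
After 5 ($): row=0 col=14 char='e'
After 6 (b): row=0 col=11 char='b'
After 7 (gg): row=0 col=0 char='z'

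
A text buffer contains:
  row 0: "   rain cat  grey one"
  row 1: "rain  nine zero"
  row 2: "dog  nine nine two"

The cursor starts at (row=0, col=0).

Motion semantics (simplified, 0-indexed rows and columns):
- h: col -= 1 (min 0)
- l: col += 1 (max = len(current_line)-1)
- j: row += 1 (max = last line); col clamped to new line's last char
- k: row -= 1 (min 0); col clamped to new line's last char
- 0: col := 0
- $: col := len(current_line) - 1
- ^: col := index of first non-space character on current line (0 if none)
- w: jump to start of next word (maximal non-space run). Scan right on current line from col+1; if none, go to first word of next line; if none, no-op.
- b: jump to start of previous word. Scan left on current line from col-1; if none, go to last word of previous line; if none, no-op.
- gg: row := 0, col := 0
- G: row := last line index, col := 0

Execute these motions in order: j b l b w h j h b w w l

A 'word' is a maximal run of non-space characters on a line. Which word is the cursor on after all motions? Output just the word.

After 1 (j): row=1 col=0 char='r'
After 2 (b): row=0 col=18 char='o'
After 3 (l): row=0 col=19 char='n'
After 4 (b): row=0 col=18 char='o'
After 5 (w): row=1 col=0 char='r'
After 6 (h): row=1 col=0 char='r'
After 7 (j): row=2 col=0 char='d'
After 8 (h): row=2 col=0 char='d'
After 9 (b): row=1 col=11 char='z'
After 10 (w): row=2 col=0 char='d'
After 11 (w): row=2 col=5 char='n'
After 12 (l): row=2 col=6 char='i'

Answer: nine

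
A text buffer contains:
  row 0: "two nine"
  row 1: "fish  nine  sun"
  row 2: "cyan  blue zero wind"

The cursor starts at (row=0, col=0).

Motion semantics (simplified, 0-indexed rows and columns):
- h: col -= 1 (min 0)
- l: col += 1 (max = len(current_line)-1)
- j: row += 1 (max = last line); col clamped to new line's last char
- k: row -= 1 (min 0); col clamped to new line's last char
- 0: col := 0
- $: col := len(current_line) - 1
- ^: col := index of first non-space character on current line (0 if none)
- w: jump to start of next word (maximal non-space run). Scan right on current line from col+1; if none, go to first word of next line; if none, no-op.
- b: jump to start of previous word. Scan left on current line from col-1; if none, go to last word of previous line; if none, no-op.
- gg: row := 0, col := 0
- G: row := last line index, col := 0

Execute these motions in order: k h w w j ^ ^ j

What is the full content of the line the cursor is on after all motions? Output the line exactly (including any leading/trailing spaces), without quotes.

After 1 (k): row=0 col=0 char='t'
After 2 (h): row=0 col=0 char='t'
After 3 (w): row=0 col=4 char='n'
After 4 (w): row=1 col=0 char='f'
After 5 (j): row=2 col=0 char='c'
After 6 (^): row=2 col=0 char='c'
After 7 (^): row=2 col=0 char='c'
After 8 (j): row=2 col=0 char='c'

Answer: cyan  blue zero wind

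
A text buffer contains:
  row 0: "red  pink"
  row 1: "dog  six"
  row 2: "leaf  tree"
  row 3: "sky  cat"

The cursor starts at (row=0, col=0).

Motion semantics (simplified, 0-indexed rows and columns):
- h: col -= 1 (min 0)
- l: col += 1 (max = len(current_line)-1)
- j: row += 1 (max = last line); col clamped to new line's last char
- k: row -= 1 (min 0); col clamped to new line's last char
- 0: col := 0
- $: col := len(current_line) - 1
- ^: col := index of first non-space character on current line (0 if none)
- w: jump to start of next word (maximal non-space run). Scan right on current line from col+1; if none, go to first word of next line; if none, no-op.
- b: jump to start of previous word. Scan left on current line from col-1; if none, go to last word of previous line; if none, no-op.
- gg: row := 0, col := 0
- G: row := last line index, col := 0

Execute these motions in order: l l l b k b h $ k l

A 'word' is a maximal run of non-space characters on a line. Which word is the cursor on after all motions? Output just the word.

After 1 (l): row=0 col=1 char='e'
After 2 (l): row=0 col=2 char='d'
After 3 (l): row=0 col=3 char='_'
After 4 (b): row=0 col=0 char='r'
After 5 (k): row=0 col=0 char='r'
After 6 (b): row=0 col=0 char='r'
After 7 (h): row=0 col=0 char='r'
After 8 ($): row=0 col=8 char='k'
After 9 (k): row=0 col=8 char='k'
After 10 (l): row=0 col=8 char='k'

Answer: pink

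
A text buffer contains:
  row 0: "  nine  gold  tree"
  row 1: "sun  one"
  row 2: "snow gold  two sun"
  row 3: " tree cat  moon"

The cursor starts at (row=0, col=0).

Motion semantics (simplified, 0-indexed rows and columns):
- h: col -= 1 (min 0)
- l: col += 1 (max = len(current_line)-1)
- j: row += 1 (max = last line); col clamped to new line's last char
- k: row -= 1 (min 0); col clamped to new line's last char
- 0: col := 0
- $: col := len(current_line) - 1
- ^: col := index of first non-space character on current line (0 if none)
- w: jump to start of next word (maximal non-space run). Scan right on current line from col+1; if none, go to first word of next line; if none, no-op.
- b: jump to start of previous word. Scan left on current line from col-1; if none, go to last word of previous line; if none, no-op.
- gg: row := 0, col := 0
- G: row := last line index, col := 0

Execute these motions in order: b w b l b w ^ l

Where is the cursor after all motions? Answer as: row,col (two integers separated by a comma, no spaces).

After 1 (b): row=0 col=0 char='_'
After 2 (w): row=0 col=2 char='n'
After 3 (b): row=0 col=2 char='n'
After 4 (l): row=0 col=3 char='i'
After 5 (b): row=0 col=2 char='n'
After 6 (w): row=0 col=8 char='g'
After 7 (^): row=0 col=2 char='n'
After 8 (l): row=0 col=3 char='i'

Answer: 0,3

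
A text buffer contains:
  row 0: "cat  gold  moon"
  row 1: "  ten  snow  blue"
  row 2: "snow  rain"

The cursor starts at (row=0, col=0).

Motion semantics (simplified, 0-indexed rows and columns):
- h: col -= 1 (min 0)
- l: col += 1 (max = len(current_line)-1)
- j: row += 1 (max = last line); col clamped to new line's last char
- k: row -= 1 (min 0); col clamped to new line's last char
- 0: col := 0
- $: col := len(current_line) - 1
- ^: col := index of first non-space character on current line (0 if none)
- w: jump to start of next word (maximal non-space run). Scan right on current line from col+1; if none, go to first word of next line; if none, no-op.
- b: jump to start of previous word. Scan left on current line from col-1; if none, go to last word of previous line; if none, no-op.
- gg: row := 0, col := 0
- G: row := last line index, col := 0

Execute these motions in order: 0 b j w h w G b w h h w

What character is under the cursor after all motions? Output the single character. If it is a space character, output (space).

After 1 (0): row=0 col=0 char='c'
After 2 (b): row=0 col=0 char='c'
After 3 (j): row=1 col=0 char='_'
After 4 (w): row=1 col=2 char='t'
After 5 (h): row=1 col=1 char='_'
After 6 (w): row=1 col=2 char='t'
After 7 (G): row=2 col=0 char='s'
After 8 (b): row=1 col=13 char='b'
After 9 (w): row=2 col=0 char='s'
After 10 (h): row=2 col=0 char='s'
After 11 (h): row=2 col=0 char='s'
After 12 (w): row=2 col=6 char='r'

Answer: r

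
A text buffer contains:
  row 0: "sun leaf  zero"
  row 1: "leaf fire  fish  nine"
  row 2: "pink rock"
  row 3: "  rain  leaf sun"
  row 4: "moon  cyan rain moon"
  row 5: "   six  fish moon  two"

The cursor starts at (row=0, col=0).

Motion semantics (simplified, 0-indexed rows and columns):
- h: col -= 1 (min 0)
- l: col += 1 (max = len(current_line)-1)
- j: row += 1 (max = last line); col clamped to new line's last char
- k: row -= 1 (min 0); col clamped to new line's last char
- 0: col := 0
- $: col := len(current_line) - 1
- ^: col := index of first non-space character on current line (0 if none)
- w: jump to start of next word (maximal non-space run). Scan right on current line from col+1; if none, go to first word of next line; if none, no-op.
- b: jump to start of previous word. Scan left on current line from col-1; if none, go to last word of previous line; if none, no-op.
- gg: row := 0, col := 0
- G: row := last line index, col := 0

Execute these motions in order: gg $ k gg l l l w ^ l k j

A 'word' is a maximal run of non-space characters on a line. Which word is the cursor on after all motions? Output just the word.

Answer: leaf

Derivation:
After 1 (gg): row=0 col=0 char='s'
After 2 ($): row=0 col=13 char='o'
After 3 (k): row=0 col=13 char='o'
After 4 (gg): row=0 col=0 char='s'
After 5 (l): row=0 col=1 char='u'
After 6 (l): row=0 col=2 char='n'
After 7 (l): row=0 col=3 char='_'
After 8 (w): row=0 col=4 char='l'
After 9 (^): row=0 col=0 char='s'
After 10 (l): row=0 col=1 char='u'
After 11 (k): row=0 col=1 char='u'
After 12 (j): row=1 col=1 char='e'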